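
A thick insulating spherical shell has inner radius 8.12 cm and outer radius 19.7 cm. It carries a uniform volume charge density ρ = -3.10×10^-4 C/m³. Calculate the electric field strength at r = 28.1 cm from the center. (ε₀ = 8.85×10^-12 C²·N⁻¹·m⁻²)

Use a concentric Gaussian sphere at r = 28.1 cm (r > 19.7 cm, enclosing the whole shell).
Q_enc = ρ·(4π/3)(b³ − a³) = (-3.10×10^-4)·(4π/3)·((0.197)³ − (0.0812)³) = -9.232e-6 C.
Gauss's law: E·4πr² = Q_enc/ε₀.
E = |Q_enc|/(4πε₀r²) = (9.232×10^-6)/(4π·8.85×10^-12·(0.281)²) = 1.05e6 N/C.

E = 1.05×10^6 N/C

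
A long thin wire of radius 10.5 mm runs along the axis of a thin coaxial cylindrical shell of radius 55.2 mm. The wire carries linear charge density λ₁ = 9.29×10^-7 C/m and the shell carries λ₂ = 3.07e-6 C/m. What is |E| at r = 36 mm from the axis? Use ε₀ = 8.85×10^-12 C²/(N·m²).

4.64e5 N/C

Coaxial Gaussian cylinder, radius r = 36 mm, length L (between the conductors, 10.5 mm < r < 55.2 mm).
The shell at 55.2 mm lies outside the Gaussian surface, so λ_enc = λ₁ = 9.29×10^-7 C/m.
Gauss's law: E·2πrL = λ_enc L/ε₀.
E = |λ_enc|/(2πε₀r) = (9.29×10^-7)/(2π·8.85×10^-12·0.036) = 4.64e5 N/C.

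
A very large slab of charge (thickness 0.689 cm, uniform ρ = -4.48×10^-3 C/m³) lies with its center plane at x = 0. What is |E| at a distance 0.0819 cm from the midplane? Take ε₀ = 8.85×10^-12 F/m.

|E| = 4.15e5 N/C

By symmetry E is perpendicular to the slab. A Gaussian pillbox from −0.0819 cm to +0.0819 cm (face area A) lies entirely within the slab.
Q_enc = ρ·(2x)·A and flux = 2EA, so 2EA = 2ρxA/ε₀ ⇒ E = |ρ|x/ε₀.
E = (4.48×10^-3)(0.000819)/(8.85×10^-12) = 4.15×10^5 N/C.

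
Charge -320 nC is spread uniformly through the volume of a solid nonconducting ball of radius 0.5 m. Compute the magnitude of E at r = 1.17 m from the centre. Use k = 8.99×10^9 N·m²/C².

|E| ≈ 2.10×10^3 N/C

By spherical symmetry E is radial; choose a Gaussian sphere of radius r = 1.17 m (r > R, so the entire charge is enclosed).
Q_enc = -320 nC = -3.20×10^-7 C.
Gauss's law: E·4πr² = Q_enc/ε₀.
E = k|Q_enc|/r² = (8.99×10^9)(3.20e-7)/(1.17)² = 2.10e3 N/C.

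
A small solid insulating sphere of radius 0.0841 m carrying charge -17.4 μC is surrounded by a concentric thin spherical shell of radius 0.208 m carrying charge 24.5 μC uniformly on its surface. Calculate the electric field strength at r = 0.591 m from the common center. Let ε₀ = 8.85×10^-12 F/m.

Take a concentric spherical Gaussian surface of radius r = 0.591 m (r > 0.208 m, enclosing both).
Q_enc = (-17.4 μC) + (24.5 μC) = 7.10e-6 C.
Since E is radial and uniform over the Gaussian sphere, Φ = E·4πr² = Q_enc/ε₀.
E = |Q_enc|/(4πε₀r²) = (7.10e-6)/(4π·8.85×10^-12·(0.591)²) = 1.83×10^5 N/C.

|E| ≈ 1.83e5 N/C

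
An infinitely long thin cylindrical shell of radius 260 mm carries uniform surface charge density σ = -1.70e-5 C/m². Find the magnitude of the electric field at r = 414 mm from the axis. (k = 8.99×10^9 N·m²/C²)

E = 1.21×10^6 N/C

Take a coaxial cylindrical Gaussian surface of radius r = 414 mm and length L (r > 260 mm).
The whole shell is enclosed: λ_enc = σ·2πR = (-1.70×10^-5)·2π·(0.26) = -2.777×10^-5 C/m.
Gauss's law: E·2πrL = λ_enc L/ε₀.
E = 2k|λ_enc|/r = 2(8.99×10^9)(2.777e-5)/(0.414) = 1.21×10^6 N/C.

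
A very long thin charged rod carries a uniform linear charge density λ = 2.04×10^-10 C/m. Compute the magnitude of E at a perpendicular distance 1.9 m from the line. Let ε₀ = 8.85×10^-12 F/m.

By cylindrical symmetry E is radial; use a coaxial Gaussian cylinder of radius 1.9 m and length L.
Q_enc = λL, so λ_enc = 2.04×10^-10 C/m.
Gauss's law: E·2πrL = λ_enc L/ε₀.
E = |λ_enc|/(2πε₀r) = (2.04×10^-10)/(2π·8.85×10^-12·1.9) = 1.93 N/C.

E = 1.93 N/C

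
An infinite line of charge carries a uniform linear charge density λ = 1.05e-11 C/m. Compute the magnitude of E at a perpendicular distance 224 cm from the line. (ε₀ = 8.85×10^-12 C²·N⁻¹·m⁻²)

By cylindrical symmetry E is radial; use a coaxial Gaussian cylinder of radius 224 cm and length L.
Q_enc = λL, so λ_enc = 1.05×10^-11 C/m.
Gauss's law: E·2πrL = λ_enc L/ε₀.
E = |λ_enc|/(2πε₀r) = (1.05×10^-11)/(2π·8.85×10^-12·2.24) = 8.43e-2 N/C.

E = 8.43e-2 N/C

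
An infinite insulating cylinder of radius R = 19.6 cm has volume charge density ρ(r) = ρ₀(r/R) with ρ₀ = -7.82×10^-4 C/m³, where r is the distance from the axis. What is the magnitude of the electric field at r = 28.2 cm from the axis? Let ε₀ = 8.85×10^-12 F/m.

4.01×10^6 V/m

Take a coaxial cylindrical Gaussian surface of radius r = 28.2 cm and length L (r > R, full charge per length enclosed).
λ_enc = 2π ∫₀^R ρ₀(r'/R)^1 r' dr' = 2πρ₀R²/3 = -6.292e-5 C/m.
By Gauss's law (flux through the curved wall only), E·2πrL = λ_enc L/ε₀.
E = |λ_enc|/(2πε₀r) = (6.292×10^-5)/(2π·8.85×10^-12·0.282) = 4.01×10^6 N/C.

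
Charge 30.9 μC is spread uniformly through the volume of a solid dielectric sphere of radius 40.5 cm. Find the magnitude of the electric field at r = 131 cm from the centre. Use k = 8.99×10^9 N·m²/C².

Take a concentric spherical Gaussian surface of radius r = 131 cm (r > R, so the entire charge is enclosed).
Q_enc = 30.9 μC = 3.09×10^-5 C.
Gauss's law: E·4πr² = Q_enc/ε₀.
E = k|Q_enc|/r² = (8.99×10^9)(3.09e-5)/(1.31)² = 1.62×10^5 N/C.

1.62×10^5 N/C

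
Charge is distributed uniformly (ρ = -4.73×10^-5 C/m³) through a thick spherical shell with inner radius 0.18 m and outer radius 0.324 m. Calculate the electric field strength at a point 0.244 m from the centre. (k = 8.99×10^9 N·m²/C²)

2.60e5 N/C

By spherical symmetry E is radial; choose a Gaussian sphere of radius r = 0.244 m (within the shell material, 0.18 m < r < 0.324 m).
Enclosed charge is the volume from a to r: Q_enc = (4π/3)ρ(r³ − a³) = -1.723e-6 C.
By Gauss's law, ∮E·dA = E·4πr² = Q_enc/ε₀.
E = k|Q_enc|/r² = (8.99×10^9)(1.723×10^-6)/(0.244)² = 2.60×10^5 N/C.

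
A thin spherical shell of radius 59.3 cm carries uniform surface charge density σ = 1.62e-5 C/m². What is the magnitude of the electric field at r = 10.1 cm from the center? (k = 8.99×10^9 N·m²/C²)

By spherical symmetry E is radial; choose a Gaussian sphere of radius r = 10.1 cm (inside the shell, r < 59.3 cm).
No charge lies within this surface, so Q_enc = 0 and Gauss's law gives E·4πr² = 0 ⇒ E = 0.

E = 0 (no enclosed charge)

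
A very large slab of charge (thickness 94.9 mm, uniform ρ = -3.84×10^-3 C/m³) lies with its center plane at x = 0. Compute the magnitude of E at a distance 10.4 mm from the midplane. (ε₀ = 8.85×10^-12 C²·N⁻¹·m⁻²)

|E| = 4.51×10^6 N/C

By symmetry E is perpendicular to the slab. A Gaussian pillbox from −10.4 mm to +10.4 mm (face area A) lies entirely within the slab.
Q_enc = ρ·(2x)·A and flux = 2EA, so 2EA = 2ρxA/ε₀ ⇒ E = |ρ|x/ε₀.
E = (3.84×10^-3)(0.0104)/(8.85×10^-12) = 4.51e6 N/C.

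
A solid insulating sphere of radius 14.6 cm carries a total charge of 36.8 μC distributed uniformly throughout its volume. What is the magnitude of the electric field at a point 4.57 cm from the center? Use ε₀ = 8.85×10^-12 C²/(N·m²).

|E| ≈ 4.86×10^6 V/m

By spherical symmetry E is radial; choose a Gaussian sphere of radius r = 4.57 cm (r < R).
Only the charge within r is enclosed: Q_enc = Q·(r/R)³ = (36.8 μC)·(4.57 cm/14.6 cm)³ = 1.129×10^-6 C.
Since E is radial and uniform over the Gaussian sphere, Φ = E·4πr² = Q_enc/ε₀.
E = |Q_enc|/(4πε₀r²) = (1.129×10^-6)/(4π·8.85×10^-12·(0.0457)²) = 4.86×10^6 N/C.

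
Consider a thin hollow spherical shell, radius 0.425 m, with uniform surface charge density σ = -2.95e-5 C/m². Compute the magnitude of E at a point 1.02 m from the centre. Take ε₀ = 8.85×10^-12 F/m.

Use a concentric Gaussian sphere at r = 1.02 m (r > 0.425 m).
The entire shell is enclosed: Q_enc = σ·4πR² = (-2.95e-5)·4π·(0.425)² = -6.696e-5 C.
Applying ∮E·dA = Q_enc/ε₀ with Φ = E(4πr²):
E = |Q_enc|/(4πε₀r²) = (6.696×10^-5)/(4π·8.85×10^-12·(1.02)²) = 5.79×10^5 N/C.

E ≈ 5.79e5 N/C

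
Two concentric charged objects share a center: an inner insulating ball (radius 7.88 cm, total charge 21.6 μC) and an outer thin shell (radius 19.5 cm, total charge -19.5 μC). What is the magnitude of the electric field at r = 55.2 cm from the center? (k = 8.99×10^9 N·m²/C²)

E ≈ 6.20×10^4 N/C

Symmetry ⇒ E = E(r) r̂. Gaussian sphere of radius r = 55.2 cm (r > 19.5 cm, enclosing both).
Q_enc = (21.6 μC) + (-19.5 μC) = 2.10×10^-6 C.
By Gauss's law, ∮E·dA = E·4πr² = Q_enc/ε₀.
E = k|Q_enc|/r² = (8.99×10^9)(2.10×10^-6)/(0.552)² = 6.20e4 N/C.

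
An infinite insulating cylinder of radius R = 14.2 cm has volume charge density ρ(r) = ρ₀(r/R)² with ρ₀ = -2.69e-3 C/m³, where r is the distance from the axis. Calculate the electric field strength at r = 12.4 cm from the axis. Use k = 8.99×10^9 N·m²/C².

E = 7.18×10^6 N/C

Choose a coaxial cylinder of radius r = 12.4 cm (arbitrary length L) as the Gaussian surface (r < R).
λ_enc = ∫₀^r ρ(r')·2πr' dr' = (2πρ₀/R²)·r^4/4 = -4.954e-5 C/m.
By Gauss's law (flux through the curved wall only), E·2πrL = λ_enc L/ε₀.
E = 2k|λ_enc|/r = 2(8.99×10^9)(4.954×10^-5)/(0.124) = 7.18×10^6 N/C.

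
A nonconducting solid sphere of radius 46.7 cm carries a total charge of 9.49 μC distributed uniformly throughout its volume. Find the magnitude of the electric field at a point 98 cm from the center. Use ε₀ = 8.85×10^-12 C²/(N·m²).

E = 8.89×10^4 V/m

Symmetry ⇒ E = E(r) r̂. Gaussian sphere of radius r = 98 cm (r > R, so the entire charge is enclosed).
Q_enc = 9.49 μC = 9.49×10^-6 C.
By Gauss's law, ∮E·dA = E·4πr² = Q_enc/ε₀.
E = |Q_enc|/(4πε₀r²) = (9.49×10^-6)/(4π·8.85×10^-12·(0.98)²) = 8.89×10^4 N/C.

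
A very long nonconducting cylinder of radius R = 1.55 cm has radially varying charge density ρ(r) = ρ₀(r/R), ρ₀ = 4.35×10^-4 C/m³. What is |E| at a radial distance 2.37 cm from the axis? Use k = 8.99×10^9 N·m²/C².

1.66e5 N/C

Coaxial Gaussian cylinder, radius r = 2.37 cm, length L (r > R, full charge per length enclosed).
λ_enc = 2π ∫₀^R ρ₀(r'/R)^1 r' dr' = 2πρ₀R²/3 = 2.189×10^-7 C/m.
By Gauss's law (flux through the curved wall only), E·2πrL = λ_enc L/ε₀.
E = 2k|λ_enc|/r = 2(8.99×10^9)(2.189e-7)/(0.0237) = 1.66×10^5 N/C.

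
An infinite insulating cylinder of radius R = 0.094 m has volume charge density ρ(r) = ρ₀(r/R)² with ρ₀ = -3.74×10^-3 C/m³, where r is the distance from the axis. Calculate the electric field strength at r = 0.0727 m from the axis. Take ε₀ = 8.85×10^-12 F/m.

|E| ≈ 4.59e6 N/C

By cylindrical symmetry E is radial; use a coaxial Gaussian cylinder of radius 0.0727 m and length L (r < R).
Integrating ρ over the cross-section to radius r: λ_enc = (2πρ₀/R²) ∫₀^r r'^3 dr' = 2πρ₀ r^4/(4·R²) = -1.857×10^-5 C/m.
By Gauss's law (flux through the curved wall only), E·2πrL = λ_enc L/ε₀.
E = |λ_enc|/(2πε₀r) = (1.857×10^-5)/(2π·8.85×10^-12·0.0727) = 4.59×10^6 N/C.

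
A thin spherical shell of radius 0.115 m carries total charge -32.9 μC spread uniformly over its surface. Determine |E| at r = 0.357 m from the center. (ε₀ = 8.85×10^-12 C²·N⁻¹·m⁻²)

2.32e6 N/C

Take a concentric spherical Gaussian surface of radius r = 0.357 m (r > 0.115 m).
The entire shell is enclosed: Q_enc = -3.29×10^-5 C.
Applying ∮E·dA = Q_enc/ε₀ with Φ = E(4πr²):
E = |Q_enc|/(4πε₀r²) = (3.29e-5)/(4π·8.85×10^-12·(0.357)²) = 2.32×10^6 N/C.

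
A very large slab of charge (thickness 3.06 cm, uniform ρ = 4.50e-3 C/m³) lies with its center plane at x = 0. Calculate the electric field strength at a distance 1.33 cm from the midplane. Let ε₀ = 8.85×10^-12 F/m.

By symmetry E is perpendicular to the slab. A Gaussian pillbox from −1.33 cm to +1.33 cm (face area A) lies entirely within the slab.
Q_enc = ρ·(2x)·A and flux = 2EA, so 2EA = 2ρxA/ε₀ ⇒ E = |ρ|x/ε₀.
E = (4.50×10^-3)(0.0133)/(8.85×10^-12) = 6.76×10^6 N/C.

|E| = 6.76×10^6 V/m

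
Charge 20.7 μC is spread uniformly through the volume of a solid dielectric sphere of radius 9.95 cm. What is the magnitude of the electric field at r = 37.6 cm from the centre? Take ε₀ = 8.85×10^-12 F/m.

Symmetry ⇒ E = E(r) r̂. Gaussian sphere of radius r = 37.6 cm (r > R, so the entire charge is enclosed).
Q_enc = 20.7 μC = 2.07×10^-5 C.
By Gauss's law, ∮E·dA = E·4πr² = Q_enc/ε₀.
E = |Q_enc|/(4πε₀r²) = (2.07×10^-5)/(4π·8.85×10^-12·(0.376)²) = 1.32×10^6 N/C.

E ≈ 1.32×10^6 V/m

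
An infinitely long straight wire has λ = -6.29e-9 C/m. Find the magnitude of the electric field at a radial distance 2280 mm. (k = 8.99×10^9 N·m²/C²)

49.6 N/C

Choose a coaxial cylinder of radius r = 2280 mm (arbitrary length L) as the Gaussian surface.
Q_enc = λL, so λ_enc = -6.29e-9 C/m.
Gauss's law: E·2πrL = λ_enc L/ε₀.
E = 2k|λ_enc|/r = 2(8.99×10^9)(6.29×10^-9)/(2.28) = 49.6 N/C.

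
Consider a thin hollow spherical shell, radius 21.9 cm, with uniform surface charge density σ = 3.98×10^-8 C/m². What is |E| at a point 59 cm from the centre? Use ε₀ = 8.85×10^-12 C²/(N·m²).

|E| = 620 N/C

Take a concentric spherical Gaussian surface of radius r = 59 cm (r > 21.9 cm).
The entire shell is enclosed: Q_enc = σ·4πR² = (3.98×10^-8)·4π·(0.219)² = 2.399e-8 C.
Since E is radial and uniform over the Gaussian sphere, Φ = E·4πr² = Q_enc/ε₀.
E = |Q_enc|/(4πε₀r²) = (2.399×10^-8)/(4π·8.85×10^-12·(0.59)²) = 620 N/C.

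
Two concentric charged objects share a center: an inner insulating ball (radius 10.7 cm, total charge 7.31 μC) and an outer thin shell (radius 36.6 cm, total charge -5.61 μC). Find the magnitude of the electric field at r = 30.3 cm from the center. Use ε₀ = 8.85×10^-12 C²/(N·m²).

E ≈ 7.16×10^5 N/C

Symmetry ⇒ E = E(r) r̂. Gaussian sphere of radius r = 30.3 cm (between the bodies, 10.7 cm < r < 36.6 cm).
The shell at 36.6 cm lies outside the Gaussian surface, so Q_enc = 7.31 μC = 7.31e-6 C.
Gauss's law: E·4πr² = Q_enc/ε₀.
E = |Q_enc|/(4πε₀r²) = (7.31e-6)/(4π·8.85×10^-12·(0.303)²) = 7.16×10^5 N/C.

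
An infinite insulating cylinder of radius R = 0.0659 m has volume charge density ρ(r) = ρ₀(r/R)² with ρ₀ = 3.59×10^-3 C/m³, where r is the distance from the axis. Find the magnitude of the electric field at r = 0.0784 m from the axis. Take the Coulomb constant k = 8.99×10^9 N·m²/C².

Coaxial Gaussian cylinder, radius r = 0.0784 m, length L (r > R, full charge per length enclosed).
λ_enc = 2π ∫₀^R ρ₀(r'/R)^2 r' dr' = 2πρ₀R²/4 = 2.449×10^-5 C/m.
Since E is radial and uniform over the curved surface, Φ = E·2πrL = Q_enc/ε₀ = λ_enc L/ε₀.
E = 2k|λ_enc|/r = 2(8.99×10^9)(2.449e-5)/(0.0784) = 5.62×10^6 N/C.

E ≈ 5.62e6 N/C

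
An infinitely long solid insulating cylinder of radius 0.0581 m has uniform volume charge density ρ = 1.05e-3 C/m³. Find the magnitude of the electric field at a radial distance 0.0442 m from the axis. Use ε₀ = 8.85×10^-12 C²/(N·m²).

E ≈ 2.62e6 N/C

Choose a coaxial cylinder of radius r = 0.0442 m (arbitrary length L) as the Gaussian surface (r < R).
Enclosed charge per unit length: λ_enc = ρ·πr² = (1.05e-3)π(0.0442)² = 6.444×10^-6 C/m.
By Gauss's law (flux through the curved wall only), E·2πrL = λ_enc L/ε₀.
E = |λ_enc|/(2πε₀r) = (6.444×10^-6)/(2π·8.85×10^-12·0.0442) = 2.62×10^6 N/C.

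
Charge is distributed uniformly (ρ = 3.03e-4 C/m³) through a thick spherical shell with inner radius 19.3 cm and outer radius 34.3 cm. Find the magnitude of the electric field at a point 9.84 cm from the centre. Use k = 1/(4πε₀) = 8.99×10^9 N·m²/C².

By spherical symmetry E is radial; choose a Gaussian sphere of radius r = 9.84 cm (r < 19.3 cm, inside the empty cavity).
Q_enc = 0 (all charge lies at larger r); Gauss's law gives E = 0.

E = 0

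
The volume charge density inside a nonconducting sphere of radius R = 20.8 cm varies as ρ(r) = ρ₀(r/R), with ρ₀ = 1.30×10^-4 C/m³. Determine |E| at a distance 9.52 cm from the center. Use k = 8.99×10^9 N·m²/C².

E ≈ 1.60×10^5 N/C

Symmetry ⇒ E = E(r) r̂. Gaussian sphere of radius r = 9.52 cm (r < R).
Integrate the density: Q_enc = 4π ∫₀^r ρ₀(r'/R)^1 r'² dr' = 4πρ₀ r^4/(4·R) = 1.613×10^-7 C.
Gauss's law: E·4πr² = Q_enc/ε₀.
E = k|Q_enc|/r² = (8.99×10^9)(1.613e-7)/(0.0952)² = 1.60e5 N/C.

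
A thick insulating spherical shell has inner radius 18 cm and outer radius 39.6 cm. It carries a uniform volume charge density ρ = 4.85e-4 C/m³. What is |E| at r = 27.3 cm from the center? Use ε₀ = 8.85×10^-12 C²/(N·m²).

Use a concentric Gaussian sphere at r = 27.3 cm (within the shell material, 18 cm < r < 39.6 cm).
Only the shell between 18 cm and r is enclosed: Q_enc = ρ·(4π/3)(r³ − a³) = (4.85×10^-4)·(4π/3)·((0.273)³ − (0.18)³) = 2.949×10^-5 C.
Since E is radial and uniform over the Gaussian sphere, Φ = E·4πr² = Q_enc/ε₀.
E = |Q_enc|/(4πε₀r²) = (2.949×10^-5)/(4π·8.85×10^-12·(0.273)²) = 3.56×10^6 N/C.

|E| = 3.56×10^6 N/C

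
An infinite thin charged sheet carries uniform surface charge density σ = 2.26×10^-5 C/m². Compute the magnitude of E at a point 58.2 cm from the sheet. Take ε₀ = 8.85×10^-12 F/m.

E ≈ 1.28×10^6 N/C

The symmetry is planar: E is normal to the sheet and the same magnitude on both sides. Take a pillbox straddling the sheet with end-cap area A.
Flux Φ = 2EA and Q_enc = σA, so 2EA = σA/ε₀ ⇒ E = |σ|/(2ε₀), independent of distance.
E = |σ|/(2ε₀) = (2.26×10^-5)/(2·8.85×10^-12) = 1.28×10^6 N/C.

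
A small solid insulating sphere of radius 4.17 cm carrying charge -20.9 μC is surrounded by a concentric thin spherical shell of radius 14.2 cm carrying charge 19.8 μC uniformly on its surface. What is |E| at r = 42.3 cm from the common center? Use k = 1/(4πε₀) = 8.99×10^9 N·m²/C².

|E| = 5.53×10^4 N/C

Use a concentric Gaussian sphere at r = 42.3 cm (r > 14.2 cm, enclosing both).
Q_enc = (-20.9 μC) + (19.8 μC) = -1.10e-6 C.
Applying ∮E·dA = Q_enc/ε₀ with Φ = E(4πr²):
E = k|Q_enc|/r² = (8.99×10^9)(1.10e-6)/(0.423)² = 5.53×10^4 N/C.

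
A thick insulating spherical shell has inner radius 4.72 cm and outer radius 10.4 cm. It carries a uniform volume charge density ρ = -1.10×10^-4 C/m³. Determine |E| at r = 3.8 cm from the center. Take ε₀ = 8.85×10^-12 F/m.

E = 0 (no enclosed charge)

Take a concentric spherical Gaussian surface of radius r = 3.8 cm (r < 4.72 cm, inside the empty cavity).
Q_enc = 0 (all charge lies at larger r); Gauss's law gives E = 0.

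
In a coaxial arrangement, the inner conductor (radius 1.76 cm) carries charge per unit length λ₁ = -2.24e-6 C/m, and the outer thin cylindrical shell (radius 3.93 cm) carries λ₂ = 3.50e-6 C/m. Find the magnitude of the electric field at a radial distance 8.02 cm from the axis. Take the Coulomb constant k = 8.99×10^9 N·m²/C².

Choose a coaxial cylinder of radius r = 8.02 cm (arbitrary length L) as the Gaussian surface (r > 3.93 cm, enclosing both).
λ_enc = λ₁ + λ₂ = (-2.24×10^-6) + (3.50×10^-6) = 1.26×10^-6 C/m.
Since E is radial and uniform over the curved surface, Φ = E·2πrL = Q_enc/ε₀ = λ_enc L/ε₀.
E = 2k|λ_enc|/r = 2(8.99×10^9)(1.26×10^-6)/(0.0802) = 2.82×10^5 N/C.

2.82×10^5 N/C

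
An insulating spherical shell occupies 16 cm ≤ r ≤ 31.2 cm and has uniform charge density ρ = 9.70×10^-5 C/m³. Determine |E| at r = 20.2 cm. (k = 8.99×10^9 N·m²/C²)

|E| ≈ 3.71×10^5 V/m

By spherical symmetry E is radial; choose a Gaussian sphere of radius r = 20.2 cm (within the shell material, 16 cm < r < 31.2 cm).
Enclosed charge is the volume from a to r: Q_enc = (4π/3)ρ(r³ − a³) = 1.685×10^-6 C.
Since E is radial and uniform over the Gaussian sphere, Φ = E·4πr² = Q_enc/ε₀.
E = k|Q_enc|/r² = (8.99×10^9)(1.685×10^-6)/(0.202)² = 3.71×10^5 N/C.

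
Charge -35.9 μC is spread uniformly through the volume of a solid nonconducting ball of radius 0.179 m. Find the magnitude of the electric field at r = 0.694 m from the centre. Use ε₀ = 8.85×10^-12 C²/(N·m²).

By spherical symmetry E is radial; choose a Gaussian sphere of radius r = 0.694 m (r > R, so the entire charge is enclosed).
Q_enc = -35.9 μC = -3.59×10^-5 C.
Since E is radial and uniform over the Gaussian sphere, Φ = E·4πr² = Q_enc/ε₀.
E = |Q_enc|/(4πε₀r²) = (3.59×10^-5)/(4π·8.85×10^-12·(0.694)²) = 6.70e5 N/C.

E ≈ 6.70e5 N/C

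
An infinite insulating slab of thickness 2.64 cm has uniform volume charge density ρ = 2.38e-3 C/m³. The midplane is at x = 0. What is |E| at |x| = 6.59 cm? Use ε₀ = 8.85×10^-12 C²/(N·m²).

The point |x| = 6.59 cm lies outside the slab (half-thickness 0.0132 m). A symmetric pillbox spanning the full slab encloses Q_enc = ρ·d·A.
Flux = 2EA ⇒ E = |ρ|d/(2ε₀), independent of distance outside.
E = (2.38×10^-3)(0.0264)/(2·8.85×10^-12) = 3.55×10^6 N/C.

E = 3.55×10^6 N/C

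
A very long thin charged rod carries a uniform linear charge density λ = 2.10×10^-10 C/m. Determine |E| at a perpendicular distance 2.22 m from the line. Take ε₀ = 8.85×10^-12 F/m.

By cylindrical symmetry E is radial; use a coaxial Gaussian cylinder of radius 2.22 m and length L.
Q_enc = λL, so λ_enc = 2.10e-10 C/m.
Gauss's law: E·2πrL = λ_enc L/ε₀.
E = |λ_enc|/(2πε₀r) = (2.10×10^-10)/(2π·8.85×10^-12·2.22) = 1.7 N/C.

|E| = 1.7 N/C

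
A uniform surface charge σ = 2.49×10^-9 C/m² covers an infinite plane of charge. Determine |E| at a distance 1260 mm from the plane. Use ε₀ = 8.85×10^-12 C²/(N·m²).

|E| ≈ 141 V/m

Choose a cylindrical pillbox piercing the sheet, end faces (area A) parallel to it.
Flux Φ = 2EA and Q_enc = σA, so 2EA = σA/ε₀ ⇒ E = |σ|/(2ε₀), independent of distance.
E = |σ|/(2ε₀) = (2.49×10^-9)/(2·8.85×10^-12) = 141 N/C.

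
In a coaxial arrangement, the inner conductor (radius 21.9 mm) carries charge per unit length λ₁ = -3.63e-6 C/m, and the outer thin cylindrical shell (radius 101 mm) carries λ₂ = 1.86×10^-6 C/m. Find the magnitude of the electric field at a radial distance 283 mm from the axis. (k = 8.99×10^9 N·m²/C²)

Take a coaxial cylindrical Gaussian surface of radius r = 283 mm and length L (r > 101 mm, enclosing both).
λ_enc = λ₁ + λ₂ = (-3.63e-6) + (1.86e-6) = -1.77×10^-6 C/m.
By Gauss's law (flux through the curved wall only), E·2πrL = λ_enc L/ε₀.
E = 2k|λ_enc|/r = 2(8.99×10^9)(1.77×10^-6)/(0.283) = 1.12e5 N/C.

E ≈ 1.12e5 N/C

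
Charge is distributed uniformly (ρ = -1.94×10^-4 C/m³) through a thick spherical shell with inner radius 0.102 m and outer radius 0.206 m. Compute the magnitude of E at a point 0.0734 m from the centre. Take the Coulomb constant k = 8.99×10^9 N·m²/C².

By spherical symmetry E is radial; choose a Gaussian sphere of radius r = 0.0734 m (r < 0.102 m, inside the empty cavity).
No charge is enclosed, so by Gauss's law E·4πr² = 0 ⇒ E = 0.

E = 0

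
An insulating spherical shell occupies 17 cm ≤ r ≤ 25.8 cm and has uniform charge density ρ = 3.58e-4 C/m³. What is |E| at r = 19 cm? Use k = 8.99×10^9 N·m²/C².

7.27×10^5 N/C

By spherical symmetry E is radial; choose a Gaussian sphere of radius r = 19 cm (within the shell material, 17 cm < r < 25.8 cm).
Enclosed charge is the volume from a to r: Q_enc = (4π/3)ρ(r³ − a³) = 2.918×10^-6 C.
Gauss's law: E·4πr² = Q_enc/ε₀.
E = k|Q_enc|/r² = (8.99×10^9)(2.918e-6)/(0.19)² = 7.27e5 N/C.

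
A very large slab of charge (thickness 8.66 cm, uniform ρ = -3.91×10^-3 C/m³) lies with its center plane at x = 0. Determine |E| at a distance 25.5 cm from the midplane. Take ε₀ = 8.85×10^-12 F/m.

1.91×10^7 V/m

The point |x| = 25.5 cm lies outside the slab (half-thickness 0.0433 m). A symmetric pillbox spanning the full slab encloses Q_enc = ρ·d·A.
Flux = 2EA ⇒ E = |ρ|d/(2ε₀), independent of distance outside.
E = (3.91×10^-3)(0.0866)/(2·8.85×10^-12) = 1.91e7 N/C.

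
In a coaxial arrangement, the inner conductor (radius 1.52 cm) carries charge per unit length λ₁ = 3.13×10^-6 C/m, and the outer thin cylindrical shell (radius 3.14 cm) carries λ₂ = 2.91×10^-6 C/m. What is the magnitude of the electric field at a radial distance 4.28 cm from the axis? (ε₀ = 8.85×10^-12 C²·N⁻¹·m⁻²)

By cylindrical symmetry E is radial; use a coaxial Gaussian cylinder of radius 4.28 cm and length L (r > 3.14 cm, enclosing both).
λ_enc = λ₁ + λ₂ = (3.13×10^-6) + (2.91×10^-6) = 6.04×10^-6 C/m.
By Gauss's law (flux through the curved wall only), E·2πrL = λ_enc L/ε₀.
E = |λ_enc|/(2πε₀r) = (6.04×10^-6)/(2π·8.85×10^-12·0.0428) = 2.54e6 N/C.

|E| ≈ 2.54e6 N/C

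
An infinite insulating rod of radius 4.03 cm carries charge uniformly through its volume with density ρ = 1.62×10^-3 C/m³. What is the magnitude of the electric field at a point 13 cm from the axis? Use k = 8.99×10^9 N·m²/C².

Choose a coaxial cylinder of radius r = 13 cm (arbitrary length L) as the Gaussian surface (r > 4.03 cm, full cross-section enclosed).
λ_enc = ρ·πR² = (1.62×10^-3)π(0.0403)² = 8.266×10^-6 C/m.
Applying ∮E·dA = Q_enc/ε₀ with the end caps contributing no flux:
E = 2k|λ_enc|/r = 2(8.99×10^9)(8.266×10^-6)/(0.13) = 1.14×10^6 N/C.

E = 1.14e6 V/m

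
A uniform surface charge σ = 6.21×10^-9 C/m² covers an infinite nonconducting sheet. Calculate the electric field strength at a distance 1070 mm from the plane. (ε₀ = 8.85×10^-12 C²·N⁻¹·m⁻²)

The symmetry is planar: E is normal to the sheet and the same magnitude on both sides. Take a pillbox straddling the sheet with end-cap area A.
Flux Φ = 2EA and Q_enc = σA, so 2EA = σA/ε₀ ⇒ E = |σ|/(2ε₀), independent of distance.
E = |σ|/(2ε₀) = (6.21×10^-9)/(2·8.85×10^-12) = 351 N/C.

E ≈ 351 N/C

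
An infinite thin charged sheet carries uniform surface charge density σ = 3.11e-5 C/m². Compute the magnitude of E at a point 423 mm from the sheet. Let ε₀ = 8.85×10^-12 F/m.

E ≈ 1.76×10^6 V/m

The symmetry is planar: E is normal to the sheet and the same magnitude on both sides. Take a pillbox straddling the sheet with end-cap area A.
Flux Φ = 2EA and Q_enc = σA, so 2EA = σA/ε₀ ⇒ E = |σ|/(2ε₀), independent of distance.
E = |σ|/(2ε₀) = (3.11×10^-5)/(2·8.85×10^-12) = 1.76×10^6 N/C.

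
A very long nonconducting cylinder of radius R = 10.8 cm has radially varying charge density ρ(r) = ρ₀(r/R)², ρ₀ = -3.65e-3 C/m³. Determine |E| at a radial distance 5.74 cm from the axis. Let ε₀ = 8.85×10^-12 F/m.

Take a coaxial cylindrical Gaussian surface of radius r = 5.74 cm and length L (r < R).
Integrating ρ over the cross-section to radius r: λ_enc = (2πρ₀/R²) ∫₀^r r'^3 dr' = 2πρ₀ r^4/(4·R²) = -5.336×10^-6 C/m.
Since E is radial and uniform over the curved surface, Φ = E·2πrL = Q_enc/ε₀ = λ_enc L/ε₀.
E = |λ_enc|/(2πε₀r) = (5.336×10^-6)/(2π·8.85×10^-12·0.0574) = 1.67×10^6 N/C.

1.67×10^6 N/C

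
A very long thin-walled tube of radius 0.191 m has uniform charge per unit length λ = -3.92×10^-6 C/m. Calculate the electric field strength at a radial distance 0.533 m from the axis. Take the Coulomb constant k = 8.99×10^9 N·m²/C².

By cylindrical symmetry E is radial; use a coaxial Gaussian cylinder of radius 0.533 m and length L (r > 0.191 m).
The full line charge is enclosed: λ_enc = -3.92×10^-6 C/m.
Since E is radial and uniform over the curved surface, Φ = E·2πrL = Q_enc/ε₀ = λ_enc L/ε₀.
E = 2k|λ_enc|/r = 2(8.99×10^9)(3.92e-6)/(0.533) = 1.32×10^5 N/C.

E = 1.32×10^5 N/C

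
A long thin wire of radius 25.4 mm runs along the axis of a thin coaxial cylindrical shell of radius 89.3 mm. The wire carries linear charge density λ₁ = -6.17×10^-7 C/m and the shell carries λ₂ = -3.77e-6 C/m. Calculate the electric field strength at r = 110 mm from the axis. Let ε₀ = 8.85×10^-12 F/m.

7.17e5 V/m

Coaxial Gaussian cylinder, radius r = 110 mm, length L (r > 89.3 mm, enclosing both).
λ_enc = λ₁ + λ₂ = (-6.17×10^-7) + (-3.77×10^-6) = -4.387×10^-6 C/m.
Applying ∮E·dA = Q_enc/ε₀ with the end caps contributing no flux:
E = |λ_enc|/(2πε₀r) = (4.387×10^-6)/(2π·8.85×10^-12·0.11) = 7.17e5 N/C.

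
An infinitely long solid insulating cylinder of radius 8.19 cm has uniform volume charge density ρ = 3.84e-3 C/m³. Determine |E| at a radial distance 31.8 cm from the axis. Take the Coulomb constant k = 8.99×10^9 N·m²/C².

|E| = 4.58e6 N/C

Choose a coaxial cylinder of radius r = 31.8 cm (arbitrary length L) as the Gaussian surface (r > 8.19 cm, full cross-section enclosed).
λ_enc = ρ·πR² = (3.84e-3)π(0.0819)² = 8.092e-5 C/m.
Gauss's law: E·2πrL = λ_enc L/ε₀.
E = 2k|λ_enc|/r = 2(8.99×10^9)(8.092×10^-5)/(0.318) = 4.58e6 N/C.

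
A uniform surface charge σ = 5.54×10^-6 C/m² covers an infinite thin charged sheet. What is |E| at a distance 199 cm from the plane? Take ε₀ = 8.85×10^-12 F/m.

The symmetry is planar: E is normal to the sheet and the same magnitude on both sides. Take a pillbox straddling the sheet with end-cap area A.
Flux Φ = 2EA and Q_enc = σA, so 2EA = σA/ε₀ ⇒ E = |σ|/(2ε₀), independent of distance.
E = |σ|/(2ε₀) = (5.54×10^-6)/(2·8.85×10^-12) = 3.13×10^5 N/C.

|E| = 3.13×10^5 V/m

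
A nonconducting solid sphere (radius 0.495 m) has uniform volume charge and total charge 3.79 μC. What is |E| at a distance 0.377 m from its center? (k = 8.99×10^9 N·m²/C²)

Symmetry ⇒ E = E(r) r̂. Gaussian sphere of radius r = 0.377 m (r < R).
For a uniform sphere the enclosed fraction is (r/R)³, so Q_enc = (3.79 μC)(0.377/0.495)³ = 1.674e-6 C.
By Gauss's law, ∮E·dA = E·4πr² = Q_enc/ε₀.
E = k|Q_enc|/r² = (8.99×10^9)(1.674×10^-6)/(0.377)² = 1.06×10^5 N/C.

E ≈ 1.06×10^5 N/C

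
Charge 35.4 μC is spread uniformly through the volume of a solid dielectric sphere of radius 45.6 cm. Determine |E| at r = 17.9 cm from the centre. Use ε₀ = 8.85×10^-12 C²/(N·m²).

|E| ≈ 6.01e5 N/C

Use a concentric Gaussian sphere at r = 17.9 cm (r < R).
Only the charge within r is enclosed: Q_enc = Q·(r/R)³ = (35.4 μC)·(17.9 cm/45.6 cm)³ = 2.141e-6 C.
Gauss's law: E·4πr² = Q_enc/ε₀.
E = |Q_enc|/(4πε₀r²) = (2.141×10^-6)/(4π·8.85×10^-12·(0.179)²) = 6.01e5 N/C.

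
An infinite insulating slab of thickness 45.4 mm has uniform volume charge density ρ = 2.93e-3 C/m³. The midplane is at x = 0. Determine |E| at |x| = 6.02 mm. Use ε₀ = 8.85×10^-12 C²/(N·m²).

By symmetry E is perpendicular to the slab. A Gaussian pillbox from −6.02 mm to +6.02 mm (face area A) lies entirely within the slab.
Q_enc = ρ·(2x)·A and flux = 2EA, so 2EA = 2ρxA/ε₀ ⇒ E = |ρ|x/ε₀.
E = (2.93×10^-3)(0.00602)/(8.85×10^-12) = 1.99×10^6 N/C.

E ≈ 1.99e6 N/C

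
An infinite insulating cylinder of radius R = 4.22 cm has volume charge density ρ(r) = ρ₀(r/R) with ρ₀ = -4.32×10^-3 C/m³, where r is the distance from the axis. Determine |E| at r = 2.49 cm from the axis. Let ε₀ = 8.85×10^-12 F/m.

E = 2.39×10^6 N/C

Take a coaxial cylindrical Gaussian surface of radius r = 2.49 cm and length L (r < R).
λ_enc = ∫₀^r ρ(r')·2πr' dr' = (2πρ₀/R)·r^3/3 = -3.31×10^-6 C/m.
Applying ∮E·dA = Q_enc/ε₀ with the end caps contributing no flux:
E = |λ_enc|/(2πε₀r) = (3.31e-6)/(2π·8.85×10^-12·0.0249) = 2.39×10^6 N/C.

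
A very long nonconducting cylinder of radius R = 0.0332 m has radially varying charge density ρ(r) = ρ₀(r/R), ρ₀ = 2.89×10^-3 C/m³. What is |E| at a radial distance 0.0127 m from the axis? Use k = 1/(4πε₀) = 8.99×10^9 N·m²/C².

|E| ≈ 5.29×10^5 N/C

Choose a coaxial cylinder of radius r = 0.0127 m (arbitrary length L) as the Gaussian surface (r < R).
Integrating ρ over the cross-section to radius r: λ_enc = (2πρ₀/R) ∫₀^r r'^2 dr' = 2πρ₀ r^3/(3·R) = 3.734×10^-7 C/m.
Since E is radial and uniform over the curved surface, Φ = E·2πrL = Q_enc/ε₀ = λ_enc L/ε₀.
E = 2k|λ_enc|/r = 2(8.99×10^9)(3.734×10^-7)/(0.0127) = 5.29×10^5 N/C.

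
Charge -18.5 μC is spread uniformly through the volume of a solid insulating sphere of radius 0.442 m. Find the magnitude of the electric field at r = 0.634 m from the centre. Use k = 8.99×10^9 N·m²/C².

By spherical symmetry E is radial; choose a Gaussian sphere of radius r = 0.634 m (r > R, so the entire charge is enclosed).
Q_enc = -18.5 μC = -1.85e-5 C.
Since E is radial and uniform over the Gaussian sphere, Φ = E·4πr² = Q_enc/ε₀.
E = k|Q_enc|/r² = (8.99×10^9)(1.85×10^-5)/(0.634)² = 4.14×10^5 N/C.

4.14e5 N/C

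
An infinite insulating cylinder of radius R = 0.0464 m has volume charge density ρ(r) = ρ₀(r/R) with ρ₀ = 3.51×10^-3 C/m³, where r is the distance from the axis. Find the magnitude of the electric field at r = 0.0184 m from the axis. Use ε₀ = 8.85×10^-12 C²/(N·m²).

E ≈ 9.65e5 N/C

Choose a coaxial cylinder of radius r = 0.0184 m (arbitrary length L) as the Gaussian surface (r < R).
λ_enc = ∫₀^r ρ(r')·2πr' dr' = (2πρ₀/R)·r^3/3 = 9.87×10^-7 C/m.
Since E is radial and uniform over the curved surface, Φ = E·2πrL = Q_enc/ε₀ = λ_enc L/ε₀.
E = |λ_enc|/(2πε₀r) = (9.87×10^-7)/(2π·8.85×10^-12·0.0184) = 9.65e5 N/C.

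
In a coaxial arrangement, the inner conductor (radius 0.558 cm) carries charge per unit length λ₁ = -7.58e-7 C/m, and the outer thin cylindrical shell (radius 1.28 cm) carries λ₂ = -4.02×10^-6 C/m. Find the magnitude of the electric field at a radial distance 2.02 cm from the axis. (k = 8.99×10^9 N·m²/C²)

4.25×10^6 V/m

By cylindrical symmetry E is radial; use a coaxial Gaussian cylinder of radius 2.02 cm and length L (r > 1.28 cm, enclosing both).
λ_enc = λ₁ + λ₂ = (-7.58×10^-7) + (-4.02×10^-6) = -4.778×10^-6 C/m.
Applying ∮E·dA = Q_enc/ε₀ with the end caps contributing no flux:
E = 2k|λ_enc|/r = 2(8.99×10^9)(4.778×10^-6)/(0.0202) = 4.25×10^6 N/C.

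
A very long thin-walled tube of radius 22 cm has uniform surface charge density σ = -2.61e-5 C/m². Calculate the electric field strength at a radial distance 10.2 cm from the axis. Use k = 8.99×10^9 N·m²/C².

By cylindrical symmetry E is radial; use a coaxial Gaussian cylinder of radius 10.2 cm and length L (r < 22 cm, inside the shell).
No charge is enclosed, so Gauss's law gives E·2πrL = 0 ⇒ E = 0.

E = 0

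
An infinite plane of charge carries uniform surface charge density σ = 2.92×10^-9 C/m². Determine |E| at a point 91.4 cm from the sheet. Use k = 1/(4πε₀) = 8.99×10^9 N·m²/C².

Choose a cylindrical pillbox piercing the sheet, end faces (area A) parallel to it.
Only the two end caps contribute flux: Φ = 2EA. With Q_enc = σA, Gauss's law gives E = |σ|/(2ε₀).
E = 2πk|σ| = 2π(8.99×10^9)(2.92×10^-9) = 165 N/C.

E ≈ 165 N/C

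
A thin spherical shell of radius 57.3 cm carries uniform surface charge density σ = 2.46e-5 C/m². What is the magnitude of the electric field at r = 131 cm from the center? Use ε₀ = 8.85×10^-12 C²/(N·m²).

Symmetry ⇒ E = E(r) r̂. Gaussian sphere of radius r = 131 cm (r > 57.3 cm).
The entire shell is enclosed: Q_enc = σ·4πR² = (2.46e-5)·4π·(0.573)² = 1.015×10^-4 C.
Applying ∮E·dA = Q_enc/ε₀ with Φ = E(4πr²):
E = |Q_enc|/(4πε₀r²) = (1.015×10^-4)/(4π·8.85×10^-12·(1.31)²) = 5.32×10^5 N/C.

5.32×10^5 N/C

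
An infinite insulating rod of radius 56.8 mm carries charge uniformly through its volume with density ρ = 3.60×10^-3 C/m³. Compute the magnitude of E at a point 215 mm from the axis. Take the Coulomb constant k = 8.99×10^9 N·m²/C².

|E| = 3.05e6 V/m

Choose a coaxial cylinder of radius r = 215 mm (arbitrary length L) as the Gaussian surface (r > 56.8 mm, full cross-section enclosed).
λ_enc = ρ·πR² = (3.60e-3)π(0.0568)² = 3.649e-5 C/m.
Applying ∮E·dA = Q_enc/ε₀ with the end caps contributing no flux:
E = 2k|λ_enc|/r = 2(8.99×10^9)(3.649e-5)/(0.215) = 3.05e6 N/C.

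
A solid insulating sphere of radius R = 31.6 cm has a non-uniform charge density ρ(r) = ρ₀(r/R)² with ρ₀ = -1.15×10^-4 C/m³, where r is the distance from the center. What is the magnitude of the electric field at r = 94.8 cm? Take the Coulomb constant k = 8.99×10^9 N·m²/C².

Take a concentric spherical Gaussian surface of radius r = 94.8 cm (r > R, all charge enclosed).
Q_enc = 4π ∫₀^R ρ₀(r'/R)^2 r'² dr' = 4πρ₀R³/5 = -9.12e-6 C.
By Gauss's law, ∮E·dA = E·4πr² = Q_enc/ε₀.
E = k|Q_enc|/r² = (8.99×10^9)(9.12×10^-6)/(0.948)² = 9.12×10^4 N/C.

9.12e4 N/C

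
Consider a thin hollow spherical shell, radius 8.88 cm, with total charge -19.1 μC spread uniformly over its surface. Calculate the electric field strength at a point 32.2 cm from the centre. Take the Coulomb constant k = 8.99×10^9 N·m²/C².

Use a concentric Gaussian sphere at r = 32.2 cm (r > 8.88 cm).
The entire shell is enclosed: Q_enc = -1.91×10^-5 C.
Applying ∮E·dA = Q_enc/ε₀ with Φ = E(4πr²):
E = k|Q_enc|/r² = (8.99×10^9)(1.91×10^-5)/(0.322)² = 1.66×10^6 N/C.

E ≈ 1.66×10^6 N/C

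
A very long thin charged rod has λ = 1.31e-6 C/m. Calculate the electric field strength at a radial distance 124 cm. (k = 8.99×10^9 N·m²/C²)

|E| ≈ 1.90×10^4 N/C

Choose a coaxial cylinder of radius r = 124 cm (arbitrary length L) as the Gaussian surface.
Q_enc = λL, so λ_enc = 1.31e-6 C/m.
Applying ∮E·dA = Q_enc/ε₀ with the end caps contributing no flux:
E = 2k|λ_enc|/r = 2(8.99×10^9)(1.31×10^-6)/(1.24) = 1.90×10^4 N/C.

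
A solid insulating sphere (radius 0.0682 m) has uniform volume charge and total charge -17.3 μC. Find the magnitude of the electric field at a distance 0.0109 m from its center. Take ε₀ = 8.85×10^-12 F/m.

|E| ≈ 5.35×10^6 N/C

Symmetry ⇒ E = E(r) r̂. Gaussian sphere of radius r = 0.0109 m (r < R).
Only the charge within r is enclosed: Q_enc = Q·(r/R)³ = (-17.3 μC)·(0.0109 m/0.0682 m)³ = -7.063×10^-8 C.
By Gauss's law, ∮E·dA = E·4πr² = Q_enc/ε₀.
E = |Q_enc|/(4πε₀r²) = (7.063e-8)/(4π·8.85×10^-12·(0.0109)²) = 5.35×10^6 N/C.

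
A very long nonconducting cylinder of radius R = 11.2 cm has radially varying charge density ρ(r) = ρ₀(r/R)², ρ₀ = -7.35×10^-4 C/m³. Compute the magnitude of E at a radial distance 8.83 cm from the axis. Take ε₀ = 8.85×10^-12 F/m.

E ≈ 1.14e6 N/C

Take a coaxial cylindrical Gaussian surface of radius r = 8.83 cm and length L (r < R).
λ_enc = ∫₀^r ρ(r')·2πr' dr' = (2πρ₀/R²)·r^4/4 = -5.595×10^-6 C/m.
Gauss's law: E·2πrL = λ_enc L/ε₀.
E = |λ_enc|/(2πε₀r) = (5.595e-6)/(2π·8.85×10^-12·0.0883) = 1.14×10^6 N/C.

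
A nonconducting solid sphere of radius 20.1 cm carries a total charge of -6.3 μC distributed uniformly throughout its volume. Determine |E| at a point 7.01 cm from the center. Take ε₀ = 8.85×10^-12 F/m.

Symmetry ⇒ E = E(r) r̂. Gaussian sphere of radius r = 7.01 cm (r < R).
Only the charge within r is enclosed: Q_enc = Q·(r/R)³ = (-6.3 μC)·(7.01 cm/20.1 cm)³ = -2.672×10^-7 C.
Gauss's law: E·4πr² = Q_enc/ε₀.
E = |Q_enc|/(4πε₀r²) = (2.672e-7)/(4π·8.85×10^-12·(0.0701)²) = 4.89×10^5 N/C.

E = 4.89×10^5 N/C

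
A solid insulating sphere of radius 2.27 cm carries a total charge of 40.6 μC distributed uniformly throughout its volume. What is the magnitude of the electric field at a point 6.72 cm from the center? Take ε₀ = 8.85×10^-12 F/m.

Symmetry ⇒ E = E(r) r̂. Gaussian sphere of radius r = 6.72 cm (r > R, so the entire charge is enclosed).
Q_enc = 40.6 μC = 4.06×10^-5 C.
Applying ∮E·dA = Q_enc/ε₀ with Φ = E(4πr²):
E = |Q_enc|/(4πε₀r²) = (4.06e-5)/(4π·8.85×10^-12·(0.0672)²) = 8.08×10^7 N/C.

8.08×10^7 N/C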